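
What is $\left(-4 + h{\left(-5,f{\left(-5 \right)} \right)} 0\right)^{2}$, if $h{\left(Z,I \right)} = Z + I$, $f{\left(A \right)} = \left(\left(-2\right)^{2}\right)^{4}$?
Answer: $16$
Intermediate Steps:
$f{\left(A \right)} = 256$ ($f{\left(A \right)} = 4^{4} = 256$)
$h{\left(Z,I \right)} = I + Z$
$\left(-4 + h{\left(-5,f{\left(-5 \right)} \right)} 0\right)^{2} = \left(-4 + \left(256 - 5\right) 0\right)^{2} = \left(-4 + 251 \cdot 0\right)^{2} = \left(-4 + 0\right)^{2} = \left(-4\right)^{2} = 16$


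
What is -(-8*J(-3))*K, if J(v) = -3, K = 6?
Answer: -144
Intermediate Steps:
-(-8*J(-3))*K = -(-8*(-3))*6 = -24*6 = -1*144 = -144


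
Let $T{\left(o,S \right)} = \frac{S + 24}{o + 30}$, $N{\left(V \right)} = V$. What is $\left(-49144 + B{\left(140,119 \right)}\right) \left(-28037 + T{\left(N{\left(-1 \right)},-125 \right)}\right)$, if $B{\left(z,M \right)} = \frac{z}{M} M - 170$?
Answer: $\frac{39987018276}{29} \approx 1.3789 \cdot 10^{9}$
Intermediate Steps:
$B{\left(z,M \right)} = -170 + z$ ($B{\left(z,M \right)} = z - 170 = -170 + z$)
$T{\left(o,S \right)} = \frac{24 + S}{30 + o}$
$\left(-49144 + B{\left(140,119 \right)}\right) \left(-28037 + T{\left(N{\left(-1 \right)},-125 \right)}\right) = \left(-49144 + \left(-170 + 140\right)\right) \left(-28037 + \frac{24 - 125}{30 - 1}\right) = \left(-49144 - 30\right) \left(-28037 + \frac{1}{29} \left(-101\right)\right) = - 49174 \left(-28037 + \frac{1}{29} \left(-101\right)\right) = - 49174 \left(-28037 - \frac{101}{29}\right) = \left(-49174\right) \left(- \frac{813174}{29}\right) = \frac{39987018276}{29}$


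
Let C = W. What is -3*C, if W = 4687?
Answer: -14061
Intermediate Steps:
C = 4687
-3*C = -3*4687 = -14061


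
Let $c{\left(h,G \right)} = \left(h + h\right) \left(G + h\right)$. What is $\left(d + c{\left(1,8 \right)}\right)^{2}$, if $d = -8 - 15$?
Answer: $25$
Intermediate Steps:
$c{\left(h,G \right)} = 2 h \left(G + h\right)$
$d = -23$
$\left(d + c{\left(1,8 \right)}\right)^{2} = \left(-23 + 2 \cdot 1 \left(8 + 1\right)\right)^{2} = \left(-23 + 2 \cdot 1 \cdot 9\right)^{2} = \left(-23 + 18\right)^{2} = \left(-5\right)^{2} = 25$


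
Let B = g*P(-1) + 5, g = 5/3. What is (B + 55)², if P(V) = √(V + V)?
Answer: 32350/9 + 200*I*√2 ≈ 3594.4 + 282.84*I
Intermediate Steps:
g = 5/3 (g = 5*(⅓) = 5/3 ≈ 1.6667)
P(V) = √2*√V (P(V) = √(2*V) = √2*√V)
B = 5 + 5*I*√2/3 (B = 5*(√2*√(-1))/3 + 5 = 5*(√2*I)/3 + 5 = 5*(I*√2)/3 + 5 = 5*I*√2/3 + 5 = 5 + 5*I*√2/3 ≈ 5.0 + 2.357*I)
(B + 55)² = ((5 + 5*I*√2/3) + 55)² = (60 + 5*I*√2/3)²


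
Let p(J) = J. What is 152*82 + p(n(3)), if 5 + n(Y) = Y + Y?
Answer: 12465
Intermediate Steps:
n(Y) = -5 + 2*Y (n(Y) = -5 + (Y + Y) = -5 + 2*Y)
152*82 + p(n(3)) = 152*82 + (-5 + 2*3) = 12464 + (-5 + 6) = 12464 + 1 = 12465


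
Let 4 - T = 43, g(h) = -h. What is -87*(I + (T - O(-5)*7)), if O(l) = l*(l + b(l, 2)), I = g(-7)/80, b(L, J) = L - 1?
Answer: 2950431/80 ≈ 36880.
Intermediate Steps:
b(L, J) = -1 + L
T = -39 (T = 4 - 1*43 = 4 - 43 = -39)
I = 7/80 (I = -1*(-7)/80 = 7*(1/80) = 7/80 ≈ 0.087500)
O(l) = l*(-1 + 2*l) (O(l) = l*(l + (-1 + l)) = l*(-1 + 2*l))
-87*(I + (T - O(-5)*7)) = -87*(7/80 + (-39 - (-5*(-1 + 2*(-5)))*7)) = -87*(7/80 + (-39 - (-5*(-1 - 10))*7)) = -87*(7/80 + (-39 - (-5*(-11))*7)) = -87*(7/80 + (-39 - 55*7)) = -87*(7/80 + (-39 - 1*385)) = -87*(7/80 + (-39 - 385)) = -87*(7/80 - 424) = -87*(-33913/80) = 2950431/80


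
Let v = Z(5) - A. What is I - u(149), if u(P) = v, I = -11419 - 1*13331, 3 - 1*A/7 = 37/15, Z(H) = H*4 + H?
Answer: -371569/15 ≈ -24771.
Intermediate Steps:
Z(H) = 5*H (Z(H) = 4*H + H = 5*H)
A = 56/15 (A = 21 - 259/15 = 56/15 ≈ 3.7333)
v = 319/15 (v = 5*5 - 1*56/15 = 25 - 56/15 = 319/15 ≈ 21.267)
I = -24750 (I = -11419 - 13331 = -24750)
u(P) = 319/15
I - u(149) = -24750 - 1*319/15 = -24750 - 319/15 = -371569/15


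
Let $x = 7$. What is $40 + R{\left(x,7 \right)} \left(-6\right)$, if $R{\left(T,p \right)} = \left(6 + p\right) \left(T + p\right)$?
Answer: $-1052$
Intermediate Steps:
$40 + R{\left(x,7 \right)} \left(-6\right) = 40 + \left(7^{2} + 6 \cdot 7 + 6 \cdot 7 + 7 \cdot 7\right) \left(-6\right) = 40 + \left(49 + 42 + 42 + 49\right) \left(-6\right) = 40 + 182 \left(-6\right) = 40 - 1092 = -1052$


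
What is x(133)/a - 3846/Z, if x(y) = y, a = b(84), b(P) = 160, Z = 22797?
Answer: 805547/1215840 ≈ 0.66254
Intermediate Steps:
a = 160
x(133)/a - 3846/Z = 133/160 - 3846/22797 = 133*(1/160) - 3846*1/22797 = 133/160 - 1282/7599 = 805547/1215840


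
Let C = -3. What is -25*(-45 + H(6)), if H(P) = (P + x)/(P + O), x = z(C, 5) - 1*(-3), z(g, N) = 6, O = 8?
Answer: 15375/14 ≈ 1098.2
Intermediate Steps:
x = 9 (x = 6 - 1*(-3) = 6 + 3 = 9)
H(P) = (9 + P)/(8 + P) (H(P) = (P + 9)/(P + 8) = (9 + P)/(8 + P))
-25*(-45 + H(6)) = -25*(-45 + (9 + 6)/(8 + 6)) = -25*(-45 + 15/14) = -25*(-615/14) = 15375/14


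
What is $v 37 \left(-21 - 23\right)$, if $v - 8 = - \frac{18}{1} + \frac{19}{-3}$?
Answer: $\frac{79772}{3} \approx 26591.0$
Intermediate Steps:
$v = - \frac{49}{3}$ ($v = 8 + \left(- \frac{18}{1} + \frac{19}{-3}\right) = 8 + \left(\left(-18\right) 1 + 19 \left(- \frac{1}{3}\right)\right) = 8 - \frac{73}{3} = - \frac{49}{3} \approx -16.333$)
$v 37 \left(-21 - 23\right) = \left(- \frac{49}{3}\right) 37 \left(-21 - 23\right) = - \frac{1813 \left(-21 - 23\right)}{3} = \left(- \frac{1813}{3}\right) \left(-44\right) = \frac{79772}{3}$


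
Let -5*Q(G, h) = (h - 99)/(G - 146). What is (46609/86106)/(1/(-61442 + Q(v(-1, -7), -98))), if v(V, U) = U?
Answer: -17250221009/518670 ≈ -33259.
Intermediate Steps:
Q(G, h) = -(-99 + h)/(5*(-146 + G)) (Q(G, h) = -(h - 99)/(5*(G - 146)) = -(-99 + h)/(5*(-146 + G)))
(46609/86106)/(1/(-61442 + Q(v(-1, -7), -98))) = (46609/86106)/(1/(-61442 + (99 - 1*(-98))/(5*(-146 - 7)))) = (46609*(1/86106))/(1/(-61442 + (1/5)*(99 + 98)/(-153))) = 367/(678*(1/(-61442 + (1/5)*(-1/153)*197))) = 367/(678*(1/(-61442 - 197/765))) = 367/(678*(1/(-47003327/765))) = 367/(678*(-765/47003327)) = (367/678)*(-47003327/765) = -17250221009/518670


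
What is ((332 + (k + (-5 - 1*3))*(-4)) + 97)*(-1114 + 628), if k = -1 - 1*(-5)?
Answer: -216270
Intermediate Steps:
k = 4 (k = -1 + 5 = 4)
((332 + (k + (-5 - 1*3))*(-4)) + 97)*(-1114 + 628) = ((332 + (4 + (-5 - 1*3))*(-4)) + 97)*(-1114 + 628) = ((332 + (4 + (-5 - 3))*(-4)) + 97)*(-486) = ((332 + (4 - 8)*(-4)) + 97)*(-486) = ((332 - 4*(-4)) + 97)*(-486) = ((332 + 16) + 97)*(-486) = (348 + 97)*(-486) = 445*(-486) = -216270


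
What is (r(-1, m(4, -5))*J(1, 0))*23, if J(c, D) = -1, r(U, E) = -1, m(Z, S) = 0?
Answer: 23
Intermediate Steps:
(r(-1, m(4, -5))*J(1, 0))*23 = -1*(-1)*23 = 1*23 = 23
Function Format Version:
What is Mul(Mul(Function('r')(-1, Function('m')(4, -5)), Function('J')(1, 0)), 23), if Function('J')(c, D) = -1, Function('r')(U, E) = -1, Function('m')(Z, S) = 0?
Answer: 23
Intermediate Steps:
Mul(Mul(Function('r')(-1, Function('m')(4, -5)), Function('J')(1, 0)), 23) = Mul(Mul(-1, -1), 23) = Mul(1, 23) = 23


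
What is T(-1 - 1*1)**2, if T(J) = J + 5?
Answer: 9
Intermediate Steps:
T(J) = 5 + J
T(-1 - 1*1)**2 = (5 + (-1 - 1*1))**2 = (5 + (-1 - 1))**2 = (5 - 2)**2 = 3**2 = 9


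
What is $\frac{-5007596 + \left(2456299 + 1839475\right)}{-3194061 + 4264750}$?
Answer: $- \frac{711822}{1070689} \approx -0.66483$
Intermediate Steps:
$\frac{-5007596 + \left(2456299 + 1839475\right)}{-3194061 + 4264750} = \frac{-5007596 + 4295774}{1070689} = \left(-711822\right) \frac{1}{1070689} = - \frac{711822}{1070689}$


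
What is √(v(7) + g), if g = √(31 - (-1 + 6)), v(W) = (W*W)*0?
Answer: 26^(¼) ≈ 2.2581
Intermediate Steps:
v(W) = 0 (v(W) = W²*0 = 0)
g = √26 (g = √(31 - 1*5) = √(31 - 5) = √26 ≈ 5.0990)
√(v(7) + g) = √(0 + √26) = √(√26) = 26^(¼)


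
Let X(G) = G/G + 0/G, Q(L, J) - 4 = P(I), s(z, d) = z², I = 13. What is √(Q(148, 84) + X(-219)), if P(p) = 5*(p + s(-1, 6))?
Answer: 5*√3 ≈ 8.6602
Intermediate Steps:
P(p) = 5 + 5*p (P(p) = 5*(p + (-1)²) = 5*(p + 1) = 5*(1 + p) = 5 + 5*p)
Q(L, J) = 74 (Q(L, J) = 4 + (5 + 5*13) = 4 + (5 + 65) = 4 + 70 = 74)
X(G) = 1 (X(G) = 1 + 0 = 1)
√(Q(148, 84) + X(-219)) = √(74 + 1) = √75 = 5*√3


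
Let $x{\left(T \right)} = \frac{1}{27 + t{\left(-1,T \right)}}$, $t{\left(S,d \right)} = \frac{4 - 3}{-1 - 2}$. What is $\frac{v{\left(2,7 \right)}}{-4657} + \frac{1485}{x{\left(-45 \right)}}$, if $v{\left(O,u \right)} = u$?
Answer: $\frac{184417193}{4657} \approx 39600.0$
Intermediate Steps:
$t{\left(S,d \right)} = - \frac{1}{3}$ ($t{\left(S,d \right)} = 1 \frac{1}{-3} = 1 \left(- \frac{1}{3}\right) = - \frac{1}{3}$)
$x{\left(T \right)} = \frac{3}{80}$ ($x{\left(T \right)} = \frac{1}{27 - \frac{1}{3}} = \frac{1}{\frac{80}{3}} = \frac{3}{80}$)
$\frac{v{\left(2,7 \right)}}{-4657} + \frac{1485}{x{\left(-45 \right)}} = \frac{7}{-4657} + \frac{1485}{\frac{3}{80}} = 7 \left(- \frac{1}{4657}\right) + 1485 \cdot \frac{80}{3} = - \frac{7}{4657} + 39600 = \frac{184417193}{4657}$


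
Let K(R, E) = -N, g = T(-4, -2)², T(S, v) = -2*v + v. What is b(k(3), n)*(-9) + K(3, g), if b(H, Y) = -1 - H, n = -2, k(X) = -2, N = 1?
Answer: -10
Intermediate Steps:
T(S, v) = -v
g = 4 (g = (-1*(-2))² = 2² = 4)
K(R, E) = -1 (K(R, E) = -1*1 = -1)
b(k(3), n)*(-9) + K(3, g) = (-1 - 1*(-2))*(-9) - 1 = (-1 + 2)*(-9) - 1 = 1*(-9) - 1 = -9 - 1 = -10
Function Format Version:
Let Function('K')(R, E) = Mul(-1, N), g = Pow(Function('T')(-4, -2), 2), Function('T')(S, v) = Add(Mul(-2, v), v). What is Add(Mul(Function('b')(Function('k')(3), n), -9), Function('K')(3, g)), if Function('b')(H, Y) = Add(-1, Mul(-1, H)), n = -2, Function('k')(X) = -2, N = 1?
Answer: -10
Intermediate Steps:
Function('T')(S, v) = Mul(-1, v)
g = 4 (g = Pow(Mul(-1, -2), 2) = Pow(2, 2) = 4)
Function('K')(R, E) = -1 (Function('K')(R, E) = Mul(-1, 1) = -1)
Add(Mul(Function('b')(Function('k')(3), n), -9), Function('K')(3, g)) = Add(Mul(Add(-1, Mul(-1, -2)), -9), -1) = Add(Mul(Add(-1, 2), -9), -1) = Add(Mul(1, -9), -1) = Add(-9, -1) = -10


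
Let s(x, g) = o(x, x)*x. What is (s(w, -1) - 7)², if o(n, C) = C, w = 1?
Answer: 36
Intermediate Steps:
s(x, g) = x² (s(x, g) = x*x = x²)
(s(w, -1) - 7)² = (1² - 7)² = (1 - 7)² = (-6)² = 36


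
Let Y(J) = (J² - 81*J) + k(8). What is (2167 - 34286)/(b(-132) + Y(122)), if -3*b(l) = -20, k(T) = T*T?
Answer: -96357/15218 ≈ -6.3318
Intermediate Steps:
k(T) = T²
b(l) = 20/3 (b(l) = -⅓*(-20) = 20/3)
Y(J) = 64 + J² - 81*J (Y(J) = (J² - 81*J) + 8² = (J² - 81*J) + 64 = 64 + J² - 81*J)
(2167 - 34286)/(b(-132) + Y(122)) = (2167 - 34286)/(20/3 + (64 + 122² - 81*122)) = -32119/(20/3 + (64 + 14884 - 9882)) = -32119/(20/3 + 5066) = -32119/15218/3 = -32119*3/15218 = -96357/15218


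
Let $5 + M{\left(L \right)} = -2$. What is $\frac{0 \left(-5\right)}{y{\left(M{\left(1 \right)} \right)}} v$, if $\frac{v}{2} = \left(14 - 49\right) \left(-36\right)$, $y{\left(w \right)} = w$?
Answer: $0$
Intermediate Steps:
$M{\left(L \right)} = -7$ ($M{\left(L \right)} = -5 - 2 = -7$)
$v = 2520$ ($v = 2 \left(14 - 49\right) \left(-36\right) = 2 \left(\left(-35\right) \left(-36\right)\right) = 2 \cdot 1260 = 2520$)
$\frac{0 \left(-5\right)}{y{\left(M{\left(1 \right)} \right)}} v = \frac{0 \left(-5\right)}{-7} \cdot 2520 = 0 \left(- \frac{1}{7}\right) 2520 = 0 \cdot 2520 = 0$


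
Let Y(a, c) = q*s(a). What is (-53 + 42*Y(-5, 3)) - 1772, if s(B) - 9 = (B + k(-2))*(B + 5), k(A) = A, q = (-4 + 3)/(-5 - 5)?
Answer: -8936/5 ≈ -1787.2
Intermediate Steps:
q = 1/10 (q = -1/(-10) = -1*(-1/10) = 1/10 ≈ 0.10000)
s(B) = 9 + (-2 + B)*(5 + B) (s(B) = 9 + (B - 2)*(B + 5) = 9 + (-2 + B)*(5 + B))
Y(a, c) = -1/10 + a**2/10 + 3*a/10 (Y(a, c) = (-1 + a**2 + 3*a)/10 = -1/10 + a**2/10 + 3*a/10)
(-53 + 42*Y(-5, 3)) - 1772 = (-53 + 42*(-1/10 + (1/10)*(-5)**2 + (3/10)*(-5))) - 1772 = (-53 + 42*(-1/10 + (1/10)*25 - 3/2)) - 1772 = (-53 + 42*(-1/10 + 5/2 - 3/2)) - 1772 = (-53 + 42*(9/10)) - 1772 = (-53 + 189/5) - 1772 = -76/5 - 1772 = -8936/5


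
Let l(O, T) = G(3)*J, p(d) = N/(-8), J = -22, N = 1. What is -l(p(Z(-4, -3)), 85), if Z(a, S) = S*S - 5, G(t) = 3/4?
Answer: 33/2 ≈ 16.500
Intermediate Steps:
G(t) = 3/4 (G(t) = 3*(1/4) = 3/4)
Z(a, S) = -5 + S**2 (Z(a, S) = S**2 - 5 = -5 + S**2)
p(d) = -1/8 (p(d) = 1/(-8) = 1*(-1/8) = -1/8)
l(O, T) = -33/2 (l(O, T) = (3/4)*(-22) = -33/2)
-l(p(Z(-4, -3)), 85) = -1*(-33/2) = 33/2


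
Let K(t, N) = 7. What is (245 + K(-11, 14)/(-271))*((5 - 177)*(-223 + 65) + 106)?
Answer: 1811197416/271 ≈ 6.6834e+6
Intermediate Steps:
(245 + K(-11, 14)/(-271))*((5 - 177)*(-223 + 65) + 106) = (245 + 7/(-271))*((5 - 177)*(-223 + 65) + 106) = (245 + 7*(-1/271))*(-172*(-158) + 106) = (245 - 7/271)*(27176 + 106) = (66388/271)*27282 = 1811197416/271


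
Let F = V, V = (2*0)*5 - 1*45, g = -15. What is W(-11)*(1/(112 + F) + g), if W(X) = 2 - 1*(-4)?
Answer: -6024/67 ≈ -89.910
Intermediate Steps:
V = -45 (V = 0*5 - 45 = 0 - 45 = -45)
W(X) = 6 (W(X) = 2 + 4 = 6)
F = -45
W(-11)*(1/(112 + F) + g) = 6*(1/(112 - 45) - 15) = 6*(1/67 - 15) = 6*(-1004/67) = -6024/67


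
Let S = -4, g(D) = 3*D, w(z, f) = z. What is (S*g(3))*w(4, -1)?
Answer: -144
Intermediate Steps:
(S*g(3))*w(4, -1) = -12*3*4 = -4*9*4 = -36*4 = -144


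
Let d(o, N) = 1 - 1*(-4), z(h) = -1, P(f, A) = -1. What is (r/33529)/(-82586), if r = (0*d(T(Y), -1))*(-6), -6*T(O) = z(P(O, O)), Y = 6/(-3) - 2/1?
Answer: 0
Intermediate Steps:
Y = -4 (Y = 6*(-1/3) - 2*1 = -2 - 2 = -4)
T(O) = 1/6 (T(O) = -1/6*(-1) = 1/6)
d(o, N) = 5 (d(o, N) = 1 + 4 = 5)
r = 0 (r = (0*5)*(-6) = 0*(-6) = 0)
(r/33529)/(-82586) = (0/33529)/(-82586) = (0*(1/33529))*(-1/82586) = 0*(-1/82586) = 0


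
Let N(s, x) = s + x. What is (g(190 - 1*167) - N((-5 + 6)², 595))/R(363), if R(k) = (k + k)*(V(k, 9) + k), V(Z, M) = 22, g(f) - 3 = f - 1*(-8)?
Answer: -281/139755 ≈ -0.0020107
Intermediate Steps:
g(f) = 11 + f (g(f) = 3 + (f - 1*(-8)) = 3 + (f + 8) = 3 + (8 + f) = 11 + f)
R(k) = 2*k*(22 + k) (R(k) = (k + k)*(22 + k) = (2*k)*(22 + k) = 2*k*(22 + k))
(g(190 - 1*167) - N((-5 + 6)², 595))/R(363) = ((11 + (190 - 1*167)) - ((-5 + 6)² + 595))/((2*363*(22 + 363))) = ((11 + (190 - 167)) - (1² + 595))/((2*363*385)) = ((11 + 23) - (1 + 595))/279510 = (34 - 1*596)*(1/279510) = (34 - 596)*(1/279510) = -562*1/279510 = -281/139755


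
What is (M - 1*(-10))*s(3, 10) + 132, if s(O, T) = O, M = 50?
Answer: 312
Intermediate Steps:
(M - 1*(-10))*s(3, 10) + 132 = (50 - 1*(-10))*3 + 132 = (50 + 10)*3 + 132 = 60*3 + 132 = 180 + 132 = 312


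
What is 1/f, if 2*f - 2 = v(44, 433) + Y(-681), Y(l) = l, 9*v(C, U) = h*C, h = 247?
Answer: 18/4757 ≈ 0.0037839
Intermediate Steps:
v(C, U) = 247*C/9 (v(C, U) = (247*C)/9 = 247*C/9)
f = 4757/18 (f = 1 + ((247/9)*44 - 681)/2 = 1 + (10868/9 - 681)/2 = 1 + (½)*(4739/9) = 1 + 4739/18 = 4757/18 ≈ 264.28)
1/f = 1/(4757/18) = 18/4757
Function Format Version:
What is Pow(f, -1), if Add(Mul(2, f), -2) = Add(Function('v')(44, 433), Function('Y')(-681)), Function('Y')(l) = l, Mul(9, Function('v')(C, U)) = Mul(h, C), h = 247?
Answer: Rational(18, 4757) ≈ 0.0037839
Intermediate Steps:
Function('v')(C, U) = Mul(Rational(247, 9), C) (Function('v')(C, U) = Mul(Rational(1, 9), Mul(247, C)) = Mul(Rational(247, 9), C))
f = Rational(4757, 18) (f = Add(1, Mul(Rational(1, 2), Add(Mul(Rational(247, 9), 44), -681))) = Add(1, Mul(Rational(1, 2), Add(Rational(10868, 9), -681))) = Add(1, Mul(Rational(1, 2), Rational(4739, 9))) = Add(1, Rational(4739, 18)) = Rational(4757, 18) ≈ 264.28)
Pow(f, -1) = Pow(Rational(4757, 18), -1) = Rational(18, 4757)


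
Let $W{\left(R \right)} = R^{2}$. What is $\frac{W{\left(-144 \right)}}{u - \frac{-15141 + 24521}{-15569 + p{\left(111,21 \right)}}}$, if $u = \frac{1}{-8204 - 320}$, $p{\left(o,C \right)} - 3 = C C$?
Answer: $\frac{178226611200}{5329333} \approx 33443.0$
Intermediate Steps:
$p{\left(o,C \right)} = 3 + C^{2}$ ($p{\left(o,C \right)} = 3 + C C = 3 + C^{2}$)
$u = - \frac{1}{8524}$ ($u = \frac{1}{-8524} = - \frac{1}{8524} \approx -0.00011732$)
$\frac{W{\left(-144 \right)}}{u - \frac{-15141 + 24521}{-15569 + p{\left(111,21 \right)}}} = \frac{\left(-144\right)^{2}}{- \frac{1}{8524} - \frac{-15141 + 24521}{-15569 + \left(3 + 21^{2}\right)}} = \frac{20736}{- \frac{1}{8524} - \frac{9380}{-15569 + \left(3 + 441\right)}} = \frac{20736}{- \frac{1}{8524} - \frac{9380}{-15569 + 444}} = \frac{20736}{- \frac{1}{8524} - \frac{9380}{-15125}} = \frac{20736}{- \frac{1}{8524} - 9380 \left(- \frac{1}{15125}\right)} = \frac{20736}{- \frac{1}{8524} - - \frac{1876}{3025}} = \frac{20736}{- \frac{1}{8524} + \frac{1876}{3025}} = \frac{20736}{\frac{15987999}{25785100}} = 20736 \cdot \frac{25785100}{15987999} = \frac{178226611200}{5329333}$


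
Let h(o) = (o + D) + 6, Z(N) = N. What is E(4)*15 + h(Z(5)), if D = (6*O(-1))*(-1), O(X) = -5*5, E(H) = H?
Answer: 221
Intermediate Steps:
O(X) = -25
D = 150 (D = (6*(-25))*(-1) = -150*(-1) = 150)
h(o) = 156 + o (h(o) = (o + 150) + 6 = (150 + o) + 6 = 156 + o)
E(4)*15 + h(Z(5)) = 4*15 + (156 + 5) = 60 + 161 = 221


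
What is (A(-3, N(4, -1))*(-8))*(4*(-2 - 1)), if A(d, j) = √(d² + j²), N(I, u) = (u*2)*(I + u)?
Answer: 288*√5 ≈ 643.99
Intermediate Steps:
N(I, u) = 2*u*(I + u) (N(I, u) = (2*u)*(I + u) = 2*u*(I + u))
(A(-3, N(4, -1))*(-8))*(4*(-2 - 1)) = (√((-3)² + (2*(-1)*(4 - 1))²)*(-8))*(4*(-2 - 1)) = (√(9 + (2*(-1)*3)²)*(-8))*(4*(-3)) = (√(9 + (-6)²)*(-8))*(-12) = (√(9 + 36)*(-8))*(-12) = (√45*(-8))*(-12) = ((3*√5)*(-8))*(-12) = -24*√5*(-12) = 288*√5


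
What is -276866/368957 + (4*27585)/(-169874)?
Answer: -43871525132/31338100709 ≈ -1.3999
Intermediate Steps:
-276866/368957 + (4*27585)/(-169874) = -276866*1/368957 + 110340*(-1/169874) = -276866/368957 - 55170/84937 = -43871525132/31338100709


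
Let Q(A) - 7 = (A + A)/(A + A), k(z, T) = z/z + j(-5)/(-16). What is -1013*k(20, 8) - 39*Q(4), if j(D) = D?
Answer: -26265/16 ≈ -1641.6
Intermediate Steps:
k(z, T) = 21/16 (k(z, T) = z/z - 5/(-16) = 1 - 5*(-1/16) = 1 + 5/16 = 21/16)
Q(A) = 8 (Q(A) = 7 + (A + A)/(A + A) = 7 + (2*A)/((2*A)) = 7 + (2*A)*(1/(2*A)) = 7 + 1 = 8)
-1013*k(20, 8) - 39*Q(4) = -1013*21/16 - 39*8 = -21273/16 - 312 = -26265/16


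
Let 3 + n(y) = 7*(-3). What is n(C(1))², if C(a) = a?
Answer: 576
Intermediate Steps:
n(y) = -24 (n(y) = -3 + 7*(-3) = -3 - 21 = -24)
n(C(1))² = (-24)² = 576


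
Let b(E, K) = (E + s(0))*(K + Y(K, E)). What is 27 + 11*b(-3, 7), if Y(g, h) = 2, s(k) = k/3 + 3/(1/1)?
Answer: 27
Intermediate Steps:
s(k) = 3 + k/3 (s(k) = k*(1/3) + 3/1 = k/3 + 3*1 = k/3 + 3 = 3 + k/3)
b(E, K) = (2 + K)*(3 + E) (b(E, K) = (E + (3 + (1/3)*0))*(K + 2) = (E + (3 + 0))*(2 + K) = (E + 3)*(2 + K) = (3 + E)*(2 + K) = (2 + K)*(3 + E))
27 + 11*b(-3, 7) = 27 + 11*(6 + 2*(-3) + 3*7 - 3*7) = 27 + 11*(6 - 6 + 21 - 21) = 27 + 11*0 = 27 + 0 = 27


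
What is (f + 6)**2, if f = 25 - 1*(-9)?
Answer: 1600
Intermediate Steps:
f = 34 (f = 25 + 9 = 34)
(f + 6)**2 = (34 + 6)**2 = 40**2 = 1600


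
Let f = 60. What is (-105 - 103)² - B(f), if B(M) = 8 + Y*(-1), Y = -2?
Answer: 43254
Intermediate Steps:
B(M) = 10 (B(M) = 8 - 2*(-1) = 8 + 2 = 10)
(-105 - 103)² - B(f) = (-105 - 103)² - 1*10 = (-208)² - 10 = 43264 - 10 = 43254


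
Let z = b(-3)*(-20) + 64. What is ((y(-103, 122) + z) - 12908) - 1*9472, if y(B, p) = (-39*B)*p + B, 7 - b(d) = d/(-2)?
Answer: 467545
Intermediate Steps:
b(d) = 7 + d/2 (b(d) = 7 - d/(-2) = 7 - d*(-1)/2 = 7 - (-1)*d/2 = 7 + d/2)
y(B, p) = B - 39*B*p (y(B, p) = -39*B*p + B = B - 39*B*p)
z = -46 (z = (7 + (½)*(-3))*(-20) + 64 = (7 - 3/2)*(-20) + 64 = (11/2)*(-20) + 64 = -110 + 64 = -46)
((y(-103, 122) + z) - 12908) - 1*9472 = ((-103*(1 - 39*122) - 46) - 12908) - 1*9472 = ((-103*(1 - 4758) - 46) - 12908) - 9472 = ((-103*(-4757) - 46) - 12908) - 9472 = ((489971 - 46) - 12908) - 9472 = (489925 - 12908) - 9472 = 477017 - 9472 = 467545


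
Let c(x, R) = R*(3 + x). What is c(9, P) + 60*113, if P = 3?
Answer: 6816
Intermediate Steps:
c(9, P) + 60*113 = 3*(3 + 9) + 60*113 = 3*12 + 6780 = 36 + 6780 = 6816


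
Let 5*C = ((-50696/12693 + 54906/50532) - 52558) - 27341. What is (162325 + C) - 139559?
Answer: 3626928225157/534502230 ≈ 6785.6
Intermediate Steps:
C = -8541549543023/534502230 (C = (((-50696/12693 + 54906/50532) - 52558) - 27341)/5 = (((-50696*1/12693 + 54906*(1/50532)) - 52558) - 27341)/5 = (((-50696/12693 + 9151/8422) - 52558) - 27341)/5 = ((-310808069/106900446 - 52558) - 27341)/5 = (-5618784448937/106900446 - 27341)/5 = (1/5)*(-8541549543023/106900446) = -8541549543023/534502230 ≈ -15980.)
(162325 + C) - 139559 = (162325 - 8541549543023/534502230) - 139559 = 78221524941727/534502230 - 139559 = 3626928225157/534502230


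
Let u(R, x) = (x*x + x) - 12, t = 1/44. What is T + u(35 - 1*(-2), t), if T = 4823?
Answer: 9314141/1936 ≈ 4811.0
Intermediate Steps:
t = 1/44 ≈ 0.022727
u(R, x) = -12 + x + x² (u(R, x) = (x² + x) - 12 = (x + x²) - 12 = -12 + x + x²)
T + u(35 - 1*(-2), t) = 4823 + (-12 + 1/44 + (1/44)²) = 4823 + (-12 + 1/44 + 1/1936) = 4823 - 23187/1936 = 9314141/1936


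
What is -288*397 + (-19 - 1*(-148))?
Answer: -114207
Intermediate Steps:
-288*397 + (-19 - 1*(-148)) = -114336 + (-19 + 148) = -114336 + 129 = -114207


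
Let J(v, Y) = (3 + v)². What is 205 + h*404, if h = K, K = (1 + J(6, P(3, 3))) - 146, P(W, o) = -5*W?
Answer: -25651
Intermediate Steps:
K = -64 (K = (1 + (3 + 6)²) - 146 = (1 + 9²) - 146 = (1 + 81) - 146 = 82 - 146 = -64)
h = -64
205 + h*404 = 205 - 64*404 = 205 - 25856 = -25651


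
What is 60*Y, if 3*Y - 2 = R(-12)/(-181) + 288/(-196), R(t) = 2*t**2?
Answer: -188120/8869 ≈ -21.211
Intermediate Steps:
Y = -9406/26607 (Y = 2/3 + ((2*(-12)**2)/(-181) + 288/(-196))/3 = 2/3 + ((2*144)*(-1/181) + 288*(-1/196))/3 = 2/3 + (288*(-1/181) - 72/49)/3 = 2/3 + (-288/181 - 72/49)/3 = 2/3 + (1/3)*(-27144/8869) = 2/3 - 9048/8869 = -9406/26607 ≈ -0.35352)
60*Y = 60*(-9406/26607) = -188120/8869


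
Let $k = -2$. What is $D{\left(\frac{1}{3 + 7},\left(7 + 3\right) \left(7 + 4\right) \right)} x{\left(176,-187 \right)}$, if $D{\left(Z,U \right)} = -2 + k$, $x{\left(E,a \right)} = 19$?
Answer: $-76$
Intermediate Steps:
$D{\left(Z,U \right)} = -4$ ($D{\left(Z,U \right)} = -2 - 2 = -4$)
$D{\left(\frac{1}{3 + 7},\left(7 + 3\right) \left(7 + 4\right) \right)} x{\left(176,-187 \right)} = \left(-4\right) 19 = -76$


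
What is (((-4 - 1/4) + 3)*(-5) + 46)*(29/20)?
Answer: 6061/80 ≈ 75.762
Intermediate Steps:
(((-4 - 1/4) + 3)*(-5) + 46)*(29/20) = (((-4 - 1*¼) + 3)*(-5) + 46)*(29*(1/20)) = (((-4 - ¼) + 3)*(-5) + 46)*(29/20) = ((-17/4 + 3)*(-5) + 46)*(29/20) = (-5/4*(-5) + 46)*(29/20) = (25/4 + 46)*(29/20) = (209/4)*(29/20) = 6061/80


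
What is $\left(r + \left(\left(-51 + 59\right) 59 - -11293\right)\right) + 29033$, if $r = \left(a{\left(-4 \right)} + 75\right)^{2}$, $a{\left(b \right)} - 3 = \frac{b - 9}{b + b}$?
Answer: $\frac{3016841}{64} \approx 47138.0$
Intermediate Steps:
$a{\left(b \right)} = 3 + \frac{-9 + b}{2 b}$ ($a{\left(b \right)} = 3 + \frac{b - 9}{b + b} = 3 + \frac{-9 + b}{2 b}$)
$r = \frac{405769}{64}$ ($r = \left(\frac{-9 + 7 \left(-4\right)}{2 \left(-4\right)} + 75\right)^{2} = \left(\frac{1}{2} \left(- \frac{1}{4}\right) \left(-9 - 28\right) + 75\right)^{2} = \left(\frac{1}{2} \left(- \frac{1}{4}\right) \left(-37\right) + 75\right)^{2} = \left(\frac{37}{8} + 75\right)^{2} = \left(\frac{637}{8}\right)^{2} = \frac{405769}{64} \approx 6340.1$)
$\left(r + \left(\left(-51 + 59\right) 59 - -11293\right)\right) + 29033 = \left(\frac{405769}{64} + \left(\left(-51 + 59\right) 59 - -11293\right)\right) + 29033 = \left(\frac{405769}{64} + \left(8 \cdot 59 + 11293\right)\right) + 29033 = \left(\frac{405769}{64} + \left(472 + 11293\right)\right) + 29033 = \left(\frac{405769}{64} + 11765\right) + 29033 = \frac{1158729}{64} + 29033 = \frac{3016841}{64}$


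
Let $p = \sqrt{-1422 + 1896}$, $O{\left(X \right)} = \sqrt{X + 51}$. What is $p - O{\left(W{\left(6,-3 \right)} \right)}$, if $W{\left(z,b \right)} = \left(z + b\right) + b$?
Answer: $\sqrt{474} - \sqrt{51} \approx 14.63$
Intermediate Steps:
$W{\left(z,b \right)} = z + 2 b$ ($W{\left(z,b \right)} = \left(b + z\right) + b = z + 2 b$)
$O{\left(X \right)} = \sqrt{51 + X}$
$p = \sqrt{474} \approx 21.772$
$p - O{\left(W{\left(6,-3 \right)} \right)} = \sqrt{474} - \sqrt{51 + \left(6 + 2 \left(-3\right)\right)} = \sqrt{474} - \sqrt{51 + \left(6 - 6\right)} = \sqrt{474} - \sqrt{51 + 0} = \sqrt{474} - \sqrt{51}$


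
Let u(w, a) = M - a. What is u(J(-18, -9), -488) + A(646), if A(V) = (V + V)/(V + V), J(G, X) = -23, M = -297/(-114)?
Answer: 18681/38 ≈ 491.61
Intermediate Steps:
M = 99/38 (M = -297*(-1/114) = 99/38 ≈ 2.6053)
u(w, a) = 99/38 - a
A(V) = 1 (A(V) = (2*V)/((2*V)) = (2*V)*(1/(2*V)) = 1)
u(J(-18, -9), -488) + A(646) = (99/38 - 1*(-488)) + 1 = (99/38 + 488) + 1 = 18643/38 + 1 = 18681/38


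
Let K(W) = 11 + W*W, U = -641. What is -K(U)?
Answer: -410892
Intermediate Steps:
K(W) = 11 + W²
-K(U) = -(11 + (-641)²) = -(11 + 410881) = -1*410892 = -410892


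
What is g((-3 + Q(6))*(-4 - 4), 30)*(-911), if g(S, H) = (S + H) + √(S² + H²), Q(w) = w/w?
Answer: -72880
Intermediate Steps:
Q(w) = 1
g(S, H) = H + S + √(H² + S²) (g(S, H) = (H + S) + √(H² + S²) = H + S + √(H² + S²))
g((-3 + Q(6))*(-4 - 4), 30)*(-911) = (30 + (-3 + 1)*(-4 - 4) + √(30² + ((-3 + 1)*(-4 - 4))²))*(-911) = (30 - 2*(-8) + √(900 + (-2*(-8))²))*(-911) = (30 + 16 + √(900 + 16²))*(-911) = (30 + 16 + √(900 + 256))*(-911) = (30 + 16 + √1156)*(-911) = (30 + 16 + 34)*(-911) = 80*(-911) = -72880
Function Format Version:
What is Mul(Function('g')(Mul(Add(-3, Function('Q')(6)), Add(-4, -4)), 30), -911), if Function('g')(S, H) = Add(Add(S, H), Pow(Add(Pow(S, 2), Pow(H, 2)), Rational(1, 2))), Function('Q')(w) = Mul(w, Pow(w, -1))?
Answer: -72880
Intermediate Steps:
Function('Q')(w) = 1
Function('g')(S, H) = Add(H, S, Pow(Add(Pow(H, 2), Pow(S, 2)), Rational(1, 2))) (Function('g')(S, H) = Add(Add(H, S), Pow(Add(Pow(H, 2), Pow(S, 2)), Rational(1, 2))) = Add(H, S, Pow(Add(Pow(H, 2), Pow(S, 2)), Rational(1, 2))))
Mul(Function('g')(Mul(Add(-3, Function('Q')(6)), Add(-4, -4)), 30), -911) = Mul(Add(30, Mul(Add(-3, 1), Add(-4, -4)), Pow(Add(Pow(30, 2), Pow(Mul(Add(-3, 1), Add(-4, -4)), 2)), Rational(1, 2))), -911) = Mul(Add(30, Mul(-2, -8), Pow(Add(900, Pow(Mul(-2, -8), 2)), Rational(1, 2))), -911) = Mul(Add(30, 16, Pow(Add(900, Pow(16, 2)), Rational(1, 2))), -911) = Mul(Add(30, 16, Pow(Add(900, 256), Rational(1, 2))), -911) = Mul(Add(30, 16, Pow(1156, Rational(1, 2))), -911) = Mul(Add(30, 16, 34), -911) = Mul(80, -911) = -72880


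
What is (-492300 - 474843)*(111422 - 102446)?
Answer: -8681075568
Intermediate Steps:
(-492300 - 474843)*(111422 - 102446) = -967143*8976 = -8681075568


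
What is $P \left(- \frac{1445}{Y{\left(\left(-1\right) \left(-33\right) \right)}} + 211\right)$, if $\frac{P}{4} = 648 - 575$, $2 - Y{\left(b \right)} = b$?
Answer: $\frac{2331912}{31} \approx 75223.0$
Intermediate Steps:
$Y{\left(b \right)} = 2 - b$
$P = 292$ ($P = 4 \left(648 - 575\right) = 4 \cdot 73 = 292$)
$P \left(- \frac{1445}{Y{\left(\left(-1\right) \left(-33\right) \right)}} + 211\right) = 292 \left(- \frac{1445}{2 - \left(-1\right) \left(-33\right)} + 211\right) = 292 \left(- \frac{1445}{2 - 33} + 211\right) = 292 \left(- \frac{1445}{-31} + 211\right) = 292 \left(\left(-1445\right) \left(- \frac{1}{31}\right) + 211\right) = 292 \left(\frac{1445}{31} + 211\right) = 292 \cdot \frac{7986}{31} = \frac{2331912}{31}$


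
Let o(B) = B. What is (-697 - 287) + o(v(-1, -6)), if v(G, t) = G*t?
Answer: -978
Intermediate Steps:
(-697 - 287) + o(v(-1, -6)) = (-697 - 287) - 1*(-6) = -984 + 6 = -978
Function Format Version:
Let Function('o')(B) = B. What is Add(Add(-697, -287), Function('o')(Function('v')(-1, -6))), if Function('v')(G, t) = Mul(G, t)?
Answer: -978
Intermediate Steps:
Add(Add(-697, -287), Function('o')(Function('v')(-1, -6))) = Add(Add(-697, -287), Mul(-1, -6)) = Add(-984, 6) = -978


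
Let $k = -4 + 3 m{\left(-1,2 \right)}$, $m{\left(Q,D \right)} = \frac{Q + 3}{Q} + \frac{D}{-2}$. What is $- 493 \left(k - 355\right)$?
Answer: $181424$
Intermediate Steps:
$m{\left(Q,D \right)} = - \frac{D}{2} + \frac{3 + Q}{Q}$ ($m{\left(Q,D \right)} = \frac{3 + Q}{Q} + D \left(- \frac{1}{2}\right) = \frac{3 + Q}{Q} - \frac{D}{2} = - \frac{D}{2} + \frac{3 + Q}{Q}$)
$k = -13$ ($k = -4 + 3 \left(1 + \frac{3}{-1} - 1\right) = -4 + 3 \left(1 + 3 \left(-1\right) - 1\right) = -4 + 3 \left(1 - 3 - 1\right) = -4 + 3 \left(-3\right) = -4 - 9 = -13$)
$- 493 \left(k - 355\right) = - 493 \left(-13 - 355\right) = \left(-493\right) \left(-368\right) = 181424$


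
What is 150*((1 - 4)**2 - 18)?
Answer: -1350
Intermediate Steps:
150*((1 - 4)**2 - 18) = 150*((-3)**2 - 18) = 150*(9 - 18) = 150*(-9) = -1350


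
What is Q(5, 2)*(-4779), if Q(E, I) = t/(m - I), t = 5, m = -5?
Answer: 23895/7 ≈ 3413.6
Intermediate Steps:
Q(E, I) = 5/(-5 - I)
Q(5, 2)*(-4779) = -5/(5 + 2)*(-4779) = -5/7*(-4779) = 23895/7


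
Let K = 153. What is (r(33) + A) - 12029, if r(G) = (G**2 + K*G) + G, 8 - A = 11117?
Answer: -16967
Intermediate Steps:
A = -11109 (A = 8 - 1*11117 = 8 - 11117 = -11109)
r(G) = G**2 + 154*G (r(G) = (G**2 + 153*G) + G = G**2 + 154*G)
(r(33) + A) - 12029 = (33*(154 + 33) - 11109) - 12029 = (33*187 - 11109) - 12029 = (6171 - 11109) - 12029 = -4938 - 12029 = -16967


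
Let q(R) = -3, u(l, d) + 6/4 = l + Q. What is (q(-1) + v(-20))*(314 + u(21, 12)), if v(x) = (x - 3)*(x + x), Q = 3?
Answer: 617141/2 ≈ 3.0857e+5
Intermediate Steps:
u(l, d) = 3/2 + l (u(l, d) = -3/2 + (l + 3) = -3/2 + (3 + l) = 3/2 + l)
v(x) = 2*x*(-3 + x) (v(x) = (-3 + x)*(2*x) = 2*x*(-3 + x))
(q(-1) + v(-20))*(314 + u(21, 12)) = (-3 + 2*(-20)*(-3 - 20))*(314 + (3/2 + 21)) = (-3 + 2*(-20)*(-23))*(314 + 45/2) = (-3 + 920)*(673/2) = 917*(673/2) = 617141/2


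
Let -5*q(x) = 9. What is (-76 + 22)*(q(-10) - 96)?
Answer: 26406/5 ≈ 5281.2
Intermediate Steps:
q(x) = -9/5 (q(x) = -⅕*9 = -9/5)
(-76 + 22)*(q(-10) - 96) = (-76 + 22)*(-9/5 - 96) = -54*(-489/5) = 26406/5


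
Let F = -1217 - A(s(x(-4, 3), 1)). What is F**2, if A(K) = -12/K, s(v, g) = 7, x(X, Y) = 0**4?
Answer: 72369049/49 ≈ 1.4769e+6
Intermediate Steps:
x(X, Y) = 0
F = -8507/7 (F = -1217 - (-12)/7 = -1217 - 1*(-12/7) = -1217 + 12/7 = -8507/7 ≈ -1215.3)
F**2 = (-8507/7)**2 = 72369049/49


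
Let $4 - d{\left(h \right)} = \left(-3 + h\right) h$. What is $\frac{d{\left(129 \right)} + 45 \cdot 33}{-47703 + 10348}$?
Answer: $\frac{2953}{7471} \approx 0.39526$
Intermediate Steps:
$d{\left(h \right)} = 4 - h \left(-3 + h\right)$ ($d{\left(h \right)} = 4 - \left(-3 + h\right) h = 4 - h \left(-3 + h\right)$)
$\frac{d{\left(129 \right)} + 45 \cdot 33}{-47703 + 10348} = \frac{\left(4 - 129^{2} + 3 \cdot 129\right) + 45 \cdot 33}{-47703 + 10348} = \frac{\left(4 - 16641 + 387\right) + 1485}{-37355} = \left(\left(4 - 16641 + 387\right) + 1485\right) \left(- \frac{1}{37355}\right) = \left(-16250 + 1485\right) \left(- \frac{1}{37355}\right) = \left(-14765\right) \left(- \frac{1}{37355}\right) = \frac{2953}{7471}$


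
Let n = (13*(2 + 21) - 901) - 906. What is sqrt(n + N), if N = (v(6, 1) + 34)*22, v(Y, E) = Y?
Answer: 2*I*sqrt(157) ≈ 25.06*I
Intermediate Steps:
n = -1508 (n = (13*23 - 901) - 906 = (299 - 901) - 906 = -602 - 906 = -1508)
N = 880 (N = (6 + 34)*22 = 40*22 = 880)
sqrt(n + N) = sqrt(-1508 + 880) = sqrt(-628) = 2*I*sqrt(157)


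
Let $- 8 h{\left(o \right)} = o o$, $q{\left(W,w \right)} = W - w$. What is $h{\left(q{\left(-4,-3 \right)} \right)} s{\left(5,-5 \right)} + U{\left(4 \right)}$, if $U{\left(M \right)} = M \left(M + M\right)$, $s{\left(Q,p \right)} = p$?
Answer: $\frac{261}{8} \approx 32.625$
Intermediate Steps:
$U{\left(M \right)} = 2 M^{2}$ ($U{\left(M \right)} = M 2 M = 2 M^{2}$)
$h{\left(o \right)} = - \frac{o^{2}}{8}$ ($h{\left(o \right)} = - \frac{o o}{8} = - \frac{o^{2}}{8}$)
$h{\left(q{\left(-4,-3 \right)} \right)} s{\left(5,-5 \right)} + U{\left(4 \right)} = - \frac{\left(-4 - -3\right)^{2}}{8} \left(-5\right) + 2 \cdot 4^{2} = - \frac{\left(-4 + 3\right)^{2}}{8} \left(-5\right) + 2 \cdot 16 = - \frac{\left(-1\right)^{2}}{8} \left(-5\right) + 32 = \left(- \frac{1}{8}\right) 1 \left(-5\right) + 32 = \left(- \frac{1}{8}\right) \left(-5\right) + 32 = \frac{5}{8} + 32 = \frac{261}{8}$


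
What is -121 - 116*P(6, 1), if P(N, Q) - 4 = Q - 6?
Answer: -5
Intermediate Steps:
P(N, Q) = -2 + Q (P(N, Q) = 4 + (Q - 6) = 4 + (-6 + Q) = -2 + Q)
-121 - 116*P(6, 1) = -121 - 116*(-2 + 1) = -121 - 116*(-1) = -121 + 116 = -5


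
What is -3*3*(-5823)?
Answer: 52407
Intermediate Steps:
-3*3*(-5823) = -9*(-5823) = 52407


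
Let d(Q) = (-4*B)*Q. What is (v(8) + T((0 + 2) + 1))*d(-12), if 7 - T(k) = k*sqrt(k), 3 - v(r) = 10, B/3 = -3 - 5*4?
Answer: 9936*sqrt(3) ≈ 17210.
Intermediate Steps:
B = -69 (B = 3*(-3 - 5*4) = 3*(-3 - 20) = 3*(-23) = -69)
v(r) = -7 (v(r) = 3 - 1*10 = 3 - 10 = -7)
T(k) = 7 - k**(3/2) (T(k) = 7 - k*sqrt(k) = 7 - k**(3/2))
d(Q) = 276*Q (d(Q) = (-4*(-69))*Q = 276*Q)
(v(8) + T((0 + 2) + 1))*d(-12) = (-7 + (7 - ((0 + 2) + 1)**(3/2)))*(276*(-12)) = (-7 + (7 - (2 + 1)**(3/2)))*(-3312) = (-7 + (7 - 3**(3/2)))*(-3312) = (-7 + (7 - 3*sqrt(3)))*(-3312) = -3*sqrt(3)*(-3312) = 9936*sqrt(3)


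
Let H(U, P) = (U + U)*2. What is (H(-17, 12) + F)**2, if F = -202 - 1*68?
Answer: 114244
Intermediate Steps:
H(U, P) = 4*U (H(U, P) = (2*U)*2 = 4*U)
F = -270 (F = -202 - 68 = -270)
(H(-17, 12) + F)**2 = (4*(-17) - 270)**2 = (-68 - 270)**2 = (-338)**2 = 114244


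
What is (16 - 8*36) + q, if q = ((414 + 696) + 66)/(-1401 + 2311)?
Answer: -17596/65 ≈ -270.71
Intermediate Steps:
q = 84/65 (q = (1110 + 66)/910 = 1176*(1/910) = 84/65 ≈ 1.2923)
(16 - 8*36) + q = (16 - 8*36) + 84/65 = (16 - 288) + 84/65 = -272 + 84/65 = -17596/65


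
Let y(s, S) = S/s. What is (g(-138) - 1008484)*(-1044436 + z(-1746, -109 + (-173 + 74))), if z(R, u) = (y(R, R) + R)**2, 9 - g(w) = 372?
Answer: -2018288210883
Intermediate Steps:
g(w) = -363 (g(w) = 9 - 1*372 = 9 - 372 = -363)
z(R, u) = (1 + R)**2 (z(R, u) = (R/R + R)**2 = (1 + R)**2)
(g(-138) - 1008484)*(-1044436 + z(-1746, -109 + (-173 + 74))) = (-363 - 1008484)*(-1044436 + (1 - 1746)**2) = -1008847*(-1044436 + (-1745)**2) = -1008847*(-1044436 + 3045025) = -1008847*2000589 = -2018288210883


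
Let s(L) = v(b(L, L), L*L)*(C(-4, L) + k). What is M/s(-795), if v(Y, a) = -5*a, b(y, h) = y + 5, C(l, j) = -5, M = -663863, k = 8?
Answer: 663863/9480375 ≈ 0.070025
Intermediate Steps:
b(y, h) = 5 + y
s(L) = -15*L² (s(L) = (-5*L*L)*(-5 + 8) = -5*L²*3 = -15*L²)
M/s(-795) = -663863/((-15*(-795)²)) = -663863/((-15*632025)) = -663863/(-9480375) = -663863*(-1/9480375) = 663863/9480375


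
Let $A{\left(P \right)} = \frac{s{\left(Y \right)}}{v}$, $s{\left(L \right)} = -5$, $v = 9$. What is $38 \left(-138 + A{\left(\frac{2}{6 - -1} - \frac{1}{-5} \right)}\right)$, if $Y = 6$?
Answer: $- \frac{47386}{9} \approx -5265.1$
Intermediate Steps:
$A{\left(P \right)} = - \frac{5}{9}$
$38 \left(-138 + A{\left(\frac{2}{6 - -1} - \frac{1}{-5} \right)}\right) = 38 \left(-138 - \frac{5}{9}\right) = 38 \left(- \frac{1247}{9}\right) = - \frac{47386}{9}$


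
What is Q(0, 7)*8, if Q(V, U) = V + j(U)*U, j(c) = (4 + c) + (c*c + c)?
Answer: 3752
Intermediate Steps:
j(c) = 4 + c² + 2*c (j(c) = (4 + c) + (c² + c) = (4 + c) + (c + c²) = 4 + c² + 2*c)
Q(V, U) = V + U*(4 + U² + 2*U) (Q(V, U) = V + (4 + U² + 2*U)*U = V + U*(4 + U² + 2*U))
Q(0, 7)*8 = (0 + 7*(4 + 7² + 2*7))*8 = (0 + 7*(4 + 49 + 14))*8 = (0 + 7*67)*8 = (0 + 469)*8 = 469*8 = 3752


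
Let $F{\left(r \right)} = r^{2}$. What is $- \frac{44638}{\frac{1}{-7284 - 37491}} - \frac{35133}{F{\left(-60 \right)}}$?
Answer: $\frac{2398399728289}{1200} \approx 1.9987 \cdot 10^{9}$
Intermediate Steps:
$- \frac{44638}{\frac{1}{-7284 - 37491}} - \frac{35133}{F{\left(-60 \right)}} = - \frac{44638}{\frac{1}{-7284 - 37491}} - \frac{35133}{\left(-60\right)^{2}} = - \frac{44638}{\frac{1}{-44775}} - \frac{35133}{3600} = - \frac{44638}{- \frac{1}{44775}} - \frac{11711}{1200} = \left(-44638\right) \left(-44775\right) - \frac{11711}{1200} = 1998666450 - \frac{11711}{1200} = \frac{2398399728289}{1200}$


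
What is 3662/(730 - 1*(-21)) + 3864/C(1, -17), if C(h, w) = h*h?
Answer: 2905526/751 ≈ 3868.9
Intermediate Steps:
C(h, w) = h**2
3662/(730 - 1*(-21)) + 3864/C(1, -17) = 3662/(730 - 1*(-21)) + 3864/(1**2) = 3662/(730 + 21) + 3864/1 = 3662/751 + 3864*1 = 3662*(1/751) + 3864 = 3662/751 + 3864 = 2905526/751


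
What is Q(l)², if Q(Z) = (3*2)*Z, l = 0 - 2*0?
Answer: 0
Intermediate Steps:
l = 0 (l = 0 + 0 = 0)
Q(Z) = 6*Z
Q(l)² = (6*0)² = 0² = 0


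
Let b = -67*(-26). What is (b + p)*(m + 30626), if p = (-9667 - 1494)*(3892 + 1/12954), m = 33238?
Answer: -5989178960400804/2159 ≈ -2.7741e+12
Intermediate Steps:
p = -562703791009/12954 (p = -11161*(3892 + 1/12954) = -11161*50416969/12954 = -562703791009/12954 ≈ -4.3439e+7)
b = 1742
(b + p)*(m + 30626) = (1742 - 562703791009/12954)*(33238 + 30626) = -562681225141/12954*63864 = -5989178960400804/2159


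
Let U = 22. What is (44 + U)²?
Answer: 4356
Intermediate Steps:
(44 + U)² = (44 + 22)² = 66² = 4356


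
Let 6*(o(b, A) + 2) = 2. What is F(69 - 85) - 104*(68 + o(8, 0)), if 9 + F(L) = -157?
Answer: -21194/3 ≈ -7064.7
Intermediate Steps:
F(L) = -166 (F(L) = -9 - 157 = -166)
o(b, A) = -5/3 (o(b, A) = -2 + (⅙)*2 = -2 + ⅓ = -5/3)
F(69 - 85) - 104*(68 + o(8, 0)) = -166 - 104*(68 - 5/3) = -166 - 104*199/3 = -166 - 1*20696/3 = -166 - 20696/3 = -21194/3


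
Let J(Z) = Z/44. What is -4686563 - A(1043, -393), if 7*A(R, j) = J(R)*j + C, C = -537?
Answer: -1443027877/308 ≈ -4.6852e+6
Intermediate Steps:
J(Z) = Z/44 (J(Z) = Z*(1/44) = Z/44)
A(R, j) = -537/7 + R*j/308 (A(R, j) = ((R/44)*j - 537)/7 = (R*j/44 - 537)/7 = (-537 + R*j/44)/7 = -537/7 + R*j/308)
-4686563 - A(1043, -393) = -4686563 - (-537/7 + (1/308)*1043*(-393)) = -4686563 - (-537/7 - 58557/44) = -4686563 - 1*(-433527/308) = -4686563 + 433527/308 = -1443027877/308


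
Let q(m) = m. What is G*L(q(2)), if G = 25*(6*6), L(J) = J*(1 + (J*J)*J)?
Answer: 16200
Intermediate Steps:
L(J) = J*(1 + J**3) (L(J) = J*(1 + J**2*J) = J*(1 + J**3))
G = 900 (G = 25*36 = 900)
G*L(q(2)) = 900*(2 + 2**4) = 900*(2 + 16) = 900*18 = 16200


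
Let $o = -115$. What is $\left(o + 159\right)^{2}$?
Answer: $1936$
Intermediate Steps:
$\left(o + 159\right)^{2} = \left(-115 + 159\right)^{2} = 44^{2} = 1936$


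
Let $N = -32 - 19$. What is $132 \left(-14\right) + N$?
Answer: $-1899$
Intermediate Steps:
$N = -51$ ($N = -32 - 19 = -51$)
$132 \left(-14\right) + N = 132 \left(-14\right) - 51 = -1848 - 51 = -1899$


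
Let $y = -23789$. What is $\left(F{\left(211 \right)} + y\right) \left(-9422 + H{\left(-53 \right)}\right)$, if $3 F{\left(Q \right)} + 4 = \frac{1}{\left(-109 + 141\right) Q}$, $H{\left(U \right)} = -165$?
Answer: $\frac{4619946452717}{20256} \approx 2.2808 \cdot 10^{8}$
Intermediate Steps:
$F{\left(Q \right)} = - \frac{4}{3} + \frac{1}{96 Q}$ ($F{\left(Q \right)} = - \frac{4}{3} + \frac{\frac{1}{-109 + 141} \frac{1}{Q}}{3} = - \frac{4}{3} + \frac{\frac{1}{32} \frac{1}{Q}}{3} = - \frac{4}{3} + \frac{1}{96 Q}$)
$\left(F{\left(211 \right)} + y\right) \left(-9422 + H{\left(-53 \right)}\right) = \left(\frac{1 - 27008}{96 \cdot 211} - 23789\right) \left(-9422 - 165\right) = \left(\frac{1}{96} \cdot \frac{1}{211} \left(1 - 27008\right) - 23789\right) \left(-9587\right) = \left(\frac{1}{96} \cdot \frac{1}{211} \left(-27007\right) - 23789\right) \left(-9587\right) = \left(- \frac{27007}{20256} - 23789\right) \left(-9587\right) = \left(- \frac{481896991}{20256}\right) \left(-9587\right) = \frac{4619946452717}{20256}$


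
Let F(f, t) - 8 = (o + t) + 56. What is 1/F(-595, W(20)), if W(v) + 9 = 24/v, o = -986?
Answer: -5/4649 ≈ -0.0010755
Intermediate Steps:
W(v) = -9 + 24/v
F(f, t) = -922 + t (F(f, t) = 8 + ((-986 + t) + 56) = 8 + (-930 + t) = -922 + t)
1/F(-595, W(20)) = 1/(-922 + (-9 + 24/20)) = 1/(-922 + (-9 + 24*(1/20))) = 1/(-922 + (-9 + 6/5)) = 1/(-922 - 39/5) = 1/(-4649/5) = -5/4649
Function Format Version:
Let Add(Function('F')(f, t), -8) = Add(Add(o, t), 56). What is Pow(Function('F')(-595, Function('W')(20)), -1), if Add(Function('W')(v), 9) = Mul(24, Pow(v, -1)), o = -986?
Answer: Rational(-5, 4649) ≈ -0.0010755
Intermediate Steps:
Function('W')(v) = Add(-9, Mul(24, Pow(v, -1)))
Function('F')(f, t) = Add(-922, t) (Function('F')(f, t) = Add(8, Add(Add(-986, t), 56)) = Add(8, Add(-930, t)) = Add(-922, t))
Pow(Function('F')(-595, Function('W')(20)), -1) = Pow(Add(-922, Add(-9, Mul(24, Pow(20, -1)))), -1) = Pow(Add(-922, Add(-9, Mul(24, Rational(1, 20)))), -1) = Pow(Add(-922, Add(-9, Rational(6, 5))), -1) = Pow(Add(-922, Rational(-39, 5)), -1) = Pow(Rational(-4649, 5), -1) = Rational(-5, 4649)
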